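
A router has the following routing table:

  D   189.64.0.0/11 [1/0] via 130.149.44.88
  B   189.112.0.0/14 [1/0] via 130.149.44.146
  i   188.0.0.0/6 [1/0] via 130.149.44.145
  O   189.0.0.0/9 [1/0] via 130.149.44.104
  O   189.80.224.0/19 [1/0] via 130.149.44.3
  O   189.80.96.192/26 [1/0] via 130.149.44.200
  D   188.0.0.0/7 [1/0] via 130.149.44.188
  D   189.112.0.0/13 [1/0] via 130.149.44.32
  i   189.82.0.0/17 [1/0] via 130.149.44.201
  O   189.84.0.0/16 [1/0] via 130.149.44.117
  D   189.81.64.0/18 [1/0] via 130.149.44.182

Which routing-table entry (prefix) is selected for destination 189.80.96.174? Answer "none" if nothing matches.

Entries matching 189.80.96.174:
  188.0.0.0/6 (188.0.0.0 - 191.255.255.255)
  188.0.0.0/7 (188.0.0.0 - 189.255.255.255)
  189.0.0.0/9 (189.0.0.0 - 189.127.255.255)
  189.64.0.0/11 (189.64.0.0 - 189.95.255.255)
Most specific is 189.64.0.0/11.

189.64.0.0/11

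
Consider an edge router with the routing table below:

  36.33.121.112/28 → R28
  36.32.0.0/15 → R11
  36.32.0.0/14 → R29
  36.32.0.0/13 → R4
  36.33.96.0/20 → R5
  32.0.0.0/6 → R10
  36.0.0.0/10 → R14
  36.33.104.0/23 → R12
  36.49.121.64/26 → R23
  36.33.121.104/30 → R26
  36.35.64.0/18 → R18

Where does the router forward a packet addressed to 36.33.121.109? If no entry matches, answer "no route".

Routes whose prefix contains 36.33.121.109:
  36.0.0.0/10 (36.0.0.0 - 36.63.255.255) -> R14
  36.32.0.0/13 (36.32.0.0 - 36.39.255.255) -> R4
  36.32.0.0/14 (36.32.0.0 - 36.35.255.255) -> R29
  36.32.0.0/15 (36.32.0.0 - 36.33.255.255) -> R11
More-specific entries that do NOT match:
  36.33.121.104/30 (36.33.121.104 - 36.33.121.107) does not contain 36.33.121.109
  36.33.121.112/28 (36.33.121.112 - 36.33.121.127) does not contain 36.33.121.109
  36.49.121.64/26 (36.49.121.64 - 36.49.121.127) does not contain 36.33.121.109
  36.33.104.0/23 (36.33.104.0 - 36.33.105.255) does not contain 36.33.121.109
  36.33.96.0/20 (36.33.96.0 - 36.33.111.255) does not contain 36.33.121.109
  36.35.64.0/18 (36.35.64.0 - 36.35.127.255) does not contain 36.33.121.109
Longest matching prefix is /15 -> next hop R11.

R11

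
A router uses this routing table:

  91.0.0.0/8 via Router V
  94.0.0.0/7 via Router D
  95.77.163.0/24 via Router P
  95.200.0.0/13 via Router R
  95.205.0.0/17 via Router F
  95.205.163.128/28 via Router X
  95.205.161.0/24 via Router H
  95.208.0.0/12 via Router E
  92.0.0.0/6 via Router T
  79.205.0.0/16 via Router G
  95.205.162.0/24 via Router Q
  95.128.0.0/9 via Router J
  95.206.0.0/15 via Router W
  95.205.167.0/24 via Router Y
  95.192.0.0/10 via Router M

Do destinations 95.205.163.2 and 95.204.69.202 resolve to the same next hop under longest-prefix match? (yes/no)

95.205.163.2: longest match 95.200.0.0/13 -> Router R
95.204.69.202: longest match 95.200.0.0/13 -> Router R

yes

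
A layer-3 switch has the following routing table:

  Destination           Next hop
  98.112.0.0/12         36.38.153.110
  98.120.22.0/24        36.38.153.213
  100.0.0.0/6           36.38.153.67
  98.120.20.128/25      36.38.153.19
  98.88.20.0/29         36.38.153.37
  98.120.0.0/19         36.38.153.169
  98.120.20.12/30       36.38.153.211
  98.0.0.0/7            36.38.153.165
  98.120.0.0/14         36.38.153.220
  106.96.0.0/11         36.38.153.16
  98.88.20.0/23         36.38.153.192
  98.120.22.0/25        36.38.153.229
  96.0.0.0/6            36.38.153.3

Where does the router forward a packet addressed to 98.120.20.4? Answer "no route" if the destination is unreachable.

Routes whose prefix contains 98.120.20.4:
  96.0.0.0/6 (96.0.0.0 - 99.255.255.255) -> 36.38.153.3
  98.0.0.0/7 (98.0.0.0 - 99.255.255.255) -> 36.38.153.165
  98.112.0.0/12 (98.112.0.0 - 98.127.255.255) -> 36.38.153.110
  98.120.0.0/14 (98.120.0.0 - 98.123.255.255) -> 36.38.153.220
  98.120.0.0/19 (98.120.0.0 - 98.120.31.255) -> 36.38.153.169
More-specific entries that do NOT match:
  98.120.20.12/30 (98.120.20.12 - 98.120.20.15) does not contain 98.120.20.4
  98.88.20.0/29 (98.88.20.0 - 98.88.20.7) does not contain 98.120.20.4
  98.120.20.128/25 (98.120.20.128 - 98.120.20.255) does not contain 98.120.20.4
  98.120.22.0/25 (98.120.22.0 - 98.120.22.127) does not contain 98.120.20.4
  98.120.22.0/24 (98.120.22.0 - 98.120.22.255) does not contain 98.120.20.4
  98.88.20.0/23 (98.88.20.0 - 98.88.21.255) does not contain 98.120.20.4
Longest matching prefix is /19 -> next hop 36.38.153.169.

36.38.153.169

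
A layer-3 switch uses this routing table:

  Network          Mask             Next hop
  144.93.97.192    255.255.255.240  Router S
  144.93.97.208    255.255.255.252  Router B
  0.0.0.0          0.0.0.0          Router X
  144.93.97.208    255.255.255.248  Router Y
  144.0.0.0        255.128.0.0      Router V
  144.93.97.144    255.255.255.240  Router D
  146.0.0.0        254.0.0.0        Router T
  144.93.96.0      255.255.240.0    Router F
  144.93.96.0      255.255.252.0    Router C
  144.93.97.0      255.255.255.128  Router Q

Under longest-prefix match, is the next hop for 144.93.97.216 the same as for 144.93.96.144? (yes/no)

144.93.97.216: longest match 144.93.96.0/22 -> Router C
144.93.96.144: longest match 144.93.96.0/22 -> Router C

yes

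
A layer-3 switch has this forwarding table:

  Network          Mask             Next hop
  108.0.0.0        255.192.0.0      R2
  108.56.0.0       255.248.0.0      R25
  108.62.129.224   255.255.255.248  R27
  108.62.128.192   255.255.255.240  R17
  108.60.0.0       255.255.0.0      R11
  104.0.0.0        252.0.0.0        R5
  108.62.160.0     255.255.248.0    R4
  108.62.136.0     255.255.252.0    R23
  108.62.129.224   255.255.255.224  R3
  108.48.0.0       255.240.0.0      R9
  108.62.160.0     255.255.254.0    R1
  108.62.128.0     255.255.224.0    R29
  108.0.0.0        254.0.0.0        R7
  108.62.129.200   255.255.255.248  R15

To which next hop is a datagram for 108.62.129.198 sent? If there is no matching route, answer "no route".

R29

Routes whose prefix contains 108.62.129.198:
  108.0.0.0/7 (108.0.0.0 - 109.255.255.255) -> R7
  108.0.0.0/10 (108.0.0.0 - 108.63.255.255) -> R2
  108.48.0.0/12 (108.48.0.0 - 108.63.255.255) -> R9
  108.56.0.0/13 (108.56.0.0 - 108.63.255.255) -> R25
  108.62.128.0/19 (108.62.128.0 - 108.62.159.255) -> R29
More-specific entries that do NOT match:
  108.62.129.224/29 (108.62.129.224 - 108.62.129.231) does not contain 108.62.129.198
  108.62.129.200/29 (108.62.129.200 - 108.62.129.207) does not contain 108.62.129.198
  108.62.128.192/28 (108.62.128.192 - 108.62.128.207) does not contain 108.62.129.198
  108.62.129.224/27 (108.62.129.224 - 108.62.129.255) does not contain 108.62.129.198
  108.62.160.0/23 (108.62.160.0 - 108.62.161.255) does not contain 108.62.129.198
  108.62.136.0/22 (108.62.136.0 - 108.62.139.255) does not contain 108.62.129.198
  108.62.160.0/21 (108.62.160.0 - 108.62.167.255) does not contain 108.62.129.198
Longest matching prefix is /19 -> next hop R29.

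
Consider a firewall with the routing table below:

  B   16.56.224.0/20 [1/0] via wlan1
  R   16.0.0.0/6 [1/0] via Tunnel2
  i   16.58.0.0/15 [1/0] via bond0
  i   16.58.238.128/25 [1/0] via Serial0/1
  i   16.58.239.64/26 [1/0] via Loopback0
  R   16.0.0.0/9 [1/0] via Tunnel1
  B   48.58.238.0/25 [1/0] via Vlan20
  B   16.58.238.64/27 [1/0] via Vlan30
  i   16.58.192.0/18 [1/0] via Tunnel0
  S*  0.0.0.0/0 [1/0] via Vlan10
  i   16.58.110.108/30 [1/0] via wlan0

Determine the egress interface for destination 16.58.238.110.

Tunnel0

Routes whose prefix contains 16.58.238.110:
  0.0.0.0/0 (default, matches everything) -> Vlan10
  16.0.0.0/6 (16.0.0.0 - 19.255.255.255) -> Tunnel2
  16.0.0.0/9 (16.0.0.0 - 16.127.255.255) -> Tunnel1
  16.58.0.0/15 (16.58.0.0 - 16.59.255.255) -> bond0
  16.58.192.0/18 (16.58.192.0 - 16.58.255.255) -> Tunnel0
More-specific entries that do NOT match:
  16.58.110.108/30 (16.58.110.108 - 16.58.110.111) does not contain 16.58.238.110
  16.58.238.64/27 (16.58.238.64 - 16.58.238.95) does not contain 16.58.238.110
  16.58.239.64/26 (16.58.239.64 - 16.58.239.127) does not contain 16.58.238.110
  16.58.238.128/25 (16.58.238.128 - 16.58.238.255) does not contain 16.58.238.110
  48.58.238.0/25 (48.58.238.0 - 48.58.238.127) does not contain 16.58.238.110
  16.56.224.0/20 (16.56.224.0 - 16.56.239.255) does not contain 16.58.238.110
Longest matching prefix is /18 -> interface Tunnel0.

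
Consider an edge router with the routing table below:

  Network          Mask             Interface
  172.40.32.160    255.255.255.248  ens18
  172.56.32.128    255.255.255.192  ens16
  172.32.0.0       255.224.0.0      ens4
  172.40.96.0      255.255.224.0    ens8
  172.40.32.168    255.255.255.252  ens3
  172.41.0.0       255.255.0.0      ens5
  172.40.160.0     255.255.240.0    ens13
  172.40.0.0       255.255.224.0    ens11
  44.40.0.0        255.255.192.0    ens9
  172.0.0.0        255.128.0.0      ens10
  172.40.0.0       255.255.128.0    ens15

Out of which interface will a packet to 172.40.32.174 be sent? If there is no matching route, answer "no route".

ens15

Routes whose prefix contains 172.40.32.174:
  172.0.0.0/9 (172.0.0.0 - 172.127.255.255) -> ens10
  172.32.0.0/11 (172.32.0.0 - 172.63.255.255) -> ens4
  172.40.0.0/17 (172.40.0.0 - 172.40.127.255) -> ens15
More-specific entries that do NOT match:
  172.40.32.168/30 (172.40.32.168 - 172.40.32.171) does not contain 172.40.32.174
  172.40.32.160/29 (172.40.32.160 - 172.40.32.167) does not contain 172.40.32.174
  172.56.32.128/26 (172.56.32.128 - 172.56.32.191) does not contain 172.40.32.174
  172.40.160.0/20 (172.40.160.0 - 172.40.175.255) does not contain 172.40.32.174
  172.40.96.0/19 (172.40.96.0 - 172.40.127.255) does not contain 172.40.32.174
  172.40.0.0/19 (172.40.0.0 - 172.40.31.255) does not contain 172.40.32.174
  44.40.0.0/18 (44.40.0.0 - 44.40.63.255) does not contain 172.40.32.174
Longest matching prefix is /17 -> interface ens15.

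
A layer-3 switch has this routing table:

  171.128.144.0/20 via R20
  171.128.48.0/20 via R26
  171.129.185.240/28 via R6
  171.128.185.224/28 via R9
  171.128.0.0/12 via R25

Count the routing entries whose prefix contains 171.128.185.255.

1

Prefixes containing 171.128.185.255:
  171.128.0.0/12 (171.128.0.0 - 171.143.255.255)
Total matching entries: 1.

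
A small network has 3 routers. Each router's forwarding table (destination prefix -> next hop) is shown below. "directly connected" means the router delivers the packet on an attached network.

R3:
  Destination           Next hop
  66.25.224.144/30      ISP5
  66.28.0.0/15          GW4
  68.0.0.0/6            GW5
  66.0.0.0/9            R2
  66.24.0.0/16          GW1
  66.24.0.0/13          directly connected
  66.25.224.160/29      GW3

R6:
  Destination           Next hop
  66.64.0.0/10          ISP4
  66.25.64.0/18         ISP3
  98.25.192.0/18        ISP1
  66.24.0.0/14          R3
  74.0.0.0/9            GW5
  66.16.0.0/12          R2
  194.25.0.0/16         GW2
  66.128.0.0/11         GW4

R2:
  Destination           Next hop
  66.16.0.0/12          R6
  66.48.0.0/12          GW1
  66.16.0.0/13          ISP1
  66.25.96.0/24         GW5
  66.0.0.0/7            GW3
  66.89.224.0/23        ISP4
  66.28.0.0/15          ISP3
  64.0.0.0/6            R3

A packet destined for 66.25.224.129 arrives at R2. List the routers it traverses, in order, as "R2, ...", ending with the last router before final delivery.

At R2: longest match for 66.25.224.129 is 66.16.0.0/12 -> R6
At R6: longest match for 66.25.224.129 is 66.24.0.0/14 -> R3
At R3: longest match for 66.25.224.129 is 66.24.0.0/13 -> directly connected

R2, R6, R3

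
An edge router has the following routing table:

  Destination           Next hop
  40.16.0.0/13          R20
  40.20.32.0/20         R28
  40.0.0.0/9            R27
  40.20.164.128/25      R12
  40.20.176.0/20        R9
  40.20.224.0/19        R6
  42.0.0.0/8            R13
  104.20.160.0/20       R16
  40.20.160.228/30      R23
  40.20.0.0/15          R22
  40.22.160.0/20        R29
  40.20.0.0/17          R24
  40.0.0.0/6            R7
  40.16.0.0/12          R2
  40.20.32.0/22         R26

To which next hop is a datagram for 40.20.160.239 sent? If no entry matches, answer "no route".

R22

Routes whose prefix contains 40.20.160.239:
  40.0.0.0/6 (40.0.0.0 - 43.255.255.255) -> R7
  40.0.0.0/9 (40.0.0.0 - 40.127.255.255) -> R27
  40.16.0.0/12 (40.16.0.0 - 40.31.255.255) -> R2
  40.16.0.0/13 (40.16.0.0 - 40.23.255.255) -> R20
  40.20.0.0/15 (40.20.0.0 - 40.21.255.255) -> R22
More-specific entries that do NOT match:
  40.20.160.228/30 (40.20.160.228 - 40.20.160.231) does not contain 40.20.160.239
  40.20.164.128/25 (40.20.164.128 - 40.20.164.255) does not contain 40.20.160.239
  40.20.32.0/22 (40.20.32.0 - 40.20.35.255) does not contain 40.20.160.239
  40.20.32.0/20 (40.20.32.0 - 40.20.47.255) does not contain 40.20.160.239
  40.20.176.0/20 (40.20.176.0 - 40.20.191.255) does not contain 40.20.160.239
  104.20.160.0/20 (104.20.160.0 - 104.20.175.255) does not contain 40.20.160.239
  40.22.160.0/20 (40.22.160.0 - 40.22.175.255) does not contain 40.20.160.239
  40.20.224.0/19 (40.20.224.0 - 40.20.255.255) does not contain 40.20.160.239
  40.20.0.0/17 (40.20.0.0 - 40.20.127.255) does not contain 40.20.160.239
Longest matching prefix is /15 -> next hop R22.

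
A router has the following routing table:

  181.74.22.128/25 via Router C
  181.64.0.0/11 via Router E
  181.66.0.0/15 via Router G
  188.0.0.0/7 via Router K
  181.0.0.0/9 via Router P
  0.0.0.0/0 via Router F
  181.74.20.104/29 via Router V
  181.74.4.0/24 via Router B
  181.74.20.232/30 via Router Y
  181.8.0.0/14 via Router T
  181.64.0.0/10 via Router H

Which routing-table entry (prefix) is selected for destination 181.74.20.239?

Entries matching 181.74.20.239:
  0.0.0.0/0 (default, matches everything)
  181.0.0.0/9 (181.0.0.0 - 181.127.255.255)
  181.64.0.0/10 (181.64.0.0 - 181.127.255.255)
  181.64.0.0/11 (181.64.0.0 - 181.95.255.255)
Most specific is 181.64.0.0/11.

181.64.0.0/11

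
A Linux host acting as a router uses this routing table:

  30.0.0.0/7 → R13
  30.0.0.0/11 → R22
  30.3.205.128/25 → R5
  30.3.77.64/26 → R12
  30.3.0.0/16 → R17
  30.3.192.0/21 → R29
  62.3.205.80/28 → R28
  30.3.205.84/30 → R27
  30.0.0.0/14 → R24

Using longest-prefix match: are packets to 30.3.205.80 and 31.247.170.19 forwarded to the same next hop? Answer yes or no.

30.3.205.80: longest match 30.3.0.0/16 -> R17
31.247.170.19: longest match 30.0.0.0/7 -> R13

no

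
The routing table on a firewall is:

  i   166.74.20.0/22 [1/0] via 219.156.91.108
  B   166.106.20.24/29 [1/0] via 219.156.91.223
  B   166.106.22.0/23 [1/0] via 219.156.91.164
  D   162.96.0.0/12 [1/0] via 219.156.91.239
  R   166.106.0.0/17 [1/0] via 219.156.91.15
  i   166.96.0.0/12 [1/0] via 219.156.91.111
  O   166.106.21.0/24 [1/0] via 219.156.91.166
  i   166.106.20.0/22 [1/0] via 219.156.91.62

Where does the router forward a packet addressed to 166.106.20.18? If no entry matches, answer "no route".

219.156.91.62

Routes whose prefix contains 166.106.20.18:
  166.96.0.0/12 (166.96.0.0 - 166.111.255.255) -> 219.156.91.111
  166.106.0.0/17 (166.106.0.0 - 166.106.127.255) -> 219.156.91.15
  166.106.20.0/22 (166.106.20.0 - 166.106.23.255) -> 219.156.91.62
More-specific entries that do NOT match:
  166.106.20.24/29 (166.106.20.24 - 166.106.20.31) does not contain 166.106.20.18
  166.106.21.0/24 (166.106.21.0 - 166.106.21.255) does not contain 166.106.20.18
  166.106.22.0/23 (166.106.22.0 - 166.106.23.255) does not contain 166.106.20.18
Longest matching prefix is /22 -> next hop 219.156.91.62.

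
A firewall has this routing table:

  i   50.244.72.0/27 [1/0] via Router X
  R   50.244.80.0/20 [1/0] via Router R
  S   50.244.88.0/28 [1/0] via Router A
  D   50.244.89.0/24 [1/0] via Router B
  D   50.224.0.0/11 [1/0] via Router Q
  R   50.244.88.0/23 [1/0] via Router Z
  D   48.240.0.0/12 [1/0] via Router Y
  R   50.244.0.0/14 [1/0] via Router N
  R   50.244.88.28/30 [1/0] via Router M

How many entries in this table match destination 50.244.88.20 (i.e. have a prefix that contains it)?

Prefixes containing 50.244.88.20:
  50.224.0.0/11 (50.224.0.0 - 50.255.255.255)
  50.244.0.0/14 (50.244.0.0 - 50.247.255.255)
  50.244.80.0/20 (50.244.80.0 - 50.244.95.255)
  50.244.88.0/23 (50.244.88.0 - 50.244.89.255)
Total matching entries: 4.

4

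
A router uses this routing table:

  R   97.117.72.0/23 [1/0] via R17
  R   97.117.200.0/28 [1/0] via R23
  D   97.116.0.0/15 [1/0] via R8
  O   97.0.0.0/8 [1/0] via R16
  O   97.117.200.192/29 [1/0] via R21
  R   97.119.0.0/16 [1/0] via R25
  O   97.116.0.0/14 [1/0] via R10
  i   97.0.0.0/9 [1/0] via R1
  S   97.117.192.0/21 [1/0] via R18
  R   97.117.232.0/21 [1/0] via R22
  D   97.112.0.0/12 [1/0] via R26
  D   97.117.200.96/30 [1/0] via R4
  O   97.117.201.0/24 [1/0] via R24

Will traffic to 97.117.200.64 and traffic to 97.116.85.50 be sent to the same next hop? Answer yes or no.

yes

97.117.200.64: longest match 97.116.0.0/15 -> R8
97.116.85.50: longest match 97.116.0.0/15 -> R8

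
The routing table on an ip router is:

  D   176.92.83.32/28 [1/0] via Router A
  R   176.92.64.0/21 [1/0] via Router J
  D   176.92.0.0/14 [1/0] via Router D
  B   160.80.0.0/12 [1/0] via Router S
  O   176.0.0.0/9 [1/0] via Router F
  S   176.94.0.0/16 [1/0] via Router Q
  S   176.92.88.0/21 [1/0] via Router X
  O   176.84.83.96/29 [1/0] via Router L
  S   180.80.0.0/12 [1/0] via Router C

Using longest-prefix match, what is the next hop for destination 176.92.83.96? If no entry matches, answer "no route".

Router D

Routes whose prefix contains 176.92.83.96:
  176.0.0.0/9 (176.0.0.0 - 176.127.255.255) -> Router F
  176.92.0.0/14 (176.92.0.0 - 176.95.255.255) -> Router D
More-specific entries that do NOT match:
  176.84.83.96/29 (176.84.83.96 - 176.84.83.103) does not contain 176.92.83.96
  176.92.83.32/28 (176.92.83.32 - 176.92.83.47) does not contain 176.92.83.96
  176.92.64.0/21 (176.92.64.0 - 176.92.71.255) does not contain 176.92.83.96
  176.92.88.0/21 (176.92.88.0 - 176.92.95.255) does not contain 176.92.83.96
  176.94.0.0/16 (176.94.0.0 - 176.94.255.255) does not contain 176.92.83.96
Longest matching prefix is /14 -> next hop Router D.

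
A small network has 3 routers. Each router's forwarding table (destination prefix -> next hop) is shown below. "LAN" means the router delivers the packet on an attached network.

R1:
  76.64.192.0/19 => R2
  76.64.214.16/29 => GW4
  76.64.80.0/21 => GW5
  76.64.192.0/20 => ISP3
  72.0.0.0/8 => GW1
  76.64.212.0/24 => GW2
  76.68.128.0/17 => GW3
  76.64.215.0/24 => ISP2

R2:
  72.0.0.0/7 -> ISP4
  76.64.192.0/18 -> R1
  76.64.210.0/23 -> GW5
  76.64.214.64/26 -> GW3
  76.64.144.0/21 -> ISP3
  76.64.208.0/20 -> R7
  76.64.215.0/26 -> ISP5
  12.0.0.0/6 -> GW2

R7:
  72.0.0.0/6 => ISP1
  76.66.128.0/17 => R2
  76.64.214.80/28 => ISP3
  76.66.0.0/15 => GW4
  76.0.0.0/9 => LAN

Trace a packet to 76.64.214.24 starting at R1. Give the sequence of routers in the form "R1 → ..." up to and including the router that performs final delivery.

At R1: longest match for 76.64.214.24 is 76.64.192.0/19 -> R2
At R2: longest match for 76.64.214.24 is 76.64.208.0/20 -> R7
At R7: longest match for 76.64.214.24 is 76.0.0.0/9 -> LAN

R1 → R2 → R7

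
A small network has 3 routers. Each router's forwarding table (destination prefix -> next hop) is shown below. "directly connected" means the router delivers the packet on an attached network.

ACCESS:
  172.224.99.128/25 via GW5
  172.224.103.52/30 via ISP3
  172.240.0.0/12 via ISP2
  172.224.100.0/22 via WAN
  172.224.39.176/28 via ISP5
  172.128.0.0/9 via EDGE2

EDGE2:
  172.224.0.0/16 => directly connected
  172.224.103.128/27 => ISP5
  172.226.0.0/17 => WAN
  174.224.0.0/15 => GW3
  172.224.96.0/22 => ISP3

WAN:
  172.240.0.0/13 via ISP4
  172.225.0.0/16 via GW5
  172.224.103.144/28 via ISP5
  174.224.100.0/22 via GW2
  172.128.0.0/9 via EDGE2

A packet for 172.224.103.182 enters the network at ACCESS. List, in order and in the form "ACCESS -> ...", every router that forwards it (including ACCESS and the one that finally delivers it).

ACCESS -> WAN -> EDGE2

At ACCESS: longest match for 172.224.103.182 is 172.224.100.0/22 -> WAN
At WAN: longest match for 172.224.103.182 is 172.128.0.0/9 -> EDGE2
At EDGE2: longest match for 172.224.103.182 is 172.224.0.0/16 -> directly connected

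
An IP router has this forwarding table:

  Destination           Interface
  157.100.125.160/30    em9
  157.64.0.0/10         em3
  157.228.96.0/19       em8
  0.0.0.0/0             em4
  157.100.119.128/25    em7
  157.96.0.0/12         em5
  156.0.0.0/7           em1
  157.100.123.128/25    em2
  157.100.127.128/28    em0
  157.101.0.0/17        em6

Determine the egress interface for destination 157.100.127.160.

Routes whose prefix contains 157.100.127.160:
  0.0.0.0/0 (default, matches everything) -> em4
  156.0.0.0/7 (156.0.0.0 - 157.255.255.255) -> em1
  157.64.0.0/10 (157.64.0.0 - 157.127.255.255) -> em3
  157.96.0.0/12 (157.96.0.0 - 157.111.255.255) -> em5
More-specific entries that do NOT match:
  157.100.125.160/30 (157.100.125.160 - 157.100.125.163) does not contain 157.100.127.160
  157.100.127.128/28 (157.100.127.128 - 157.100.127.143) does not contain 157.100.127.160
  157.100.119.128/25 (157.100.119.128 - 157.100.119.255) does not contain 157.100.127.160
  157.100.123.128/25 (157.100.123.128 - 157.100.123.255) does not contain 157.100.127.160
  157.228.96.0/19 (157.228.96.0 - 157.228.127.255) does not contain 157.100.127.160
  157.101.0.0/17 (157.101.0.0 - 157.101.127.255) does not contain 157.100.127.160
Longest matching prefix is /12 -> interface em5.

em5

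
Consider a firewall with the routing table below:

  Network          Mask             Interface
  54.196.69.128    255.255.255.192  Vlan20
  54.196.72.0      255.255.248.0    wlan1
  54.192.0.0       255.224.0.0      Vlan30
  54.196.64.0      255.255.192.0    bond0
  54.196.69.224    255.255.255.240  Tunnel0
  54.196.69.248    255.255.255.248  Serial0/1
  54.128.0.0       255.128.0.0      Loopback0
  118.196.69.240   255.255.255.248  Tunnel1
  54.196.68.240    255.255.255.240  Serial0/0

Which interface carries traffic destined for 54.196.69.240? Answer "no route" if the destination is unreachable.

Routes whose prefix contains 54.196.69.240:
  54.128.0.0/9 (54.128.0.0 - 54.255.255.255) -> Loopback0
  54.192.0.0/11 (54.192.0.0 - 54.223.255.255) -> Vlan30
  54.196.64.0/18 (54.196.64.0 - 54.196.127.255) -> bond0
More-specific entries that do NOT match:
  54.196.69.248/29 (54.196.69.248 - 54.196.69.255) does not contain 54.196.69.240
  118.196.69.240/29 (118.196.69.240 - 118.196.69.247) does not contain 54.196.69.240
  54.196.69.224/28 (54.196.69.224 - 54.196.69.239) does not contain 54.196.69.240
  54.196.68.240/28 (54.196.68.240 - 54.196.68.255) does not contain 54.196.69.240
  54.196.69.128/26 (54.196.69.128 - 54.196.69.191) does not contain 54.196.69.240
  54.196.72.0/21 (54.196.72.0 - 54.196.79.255) does not contain 54.196.69.240
Longest matching prefix is /18 -> interface bond0.

bond0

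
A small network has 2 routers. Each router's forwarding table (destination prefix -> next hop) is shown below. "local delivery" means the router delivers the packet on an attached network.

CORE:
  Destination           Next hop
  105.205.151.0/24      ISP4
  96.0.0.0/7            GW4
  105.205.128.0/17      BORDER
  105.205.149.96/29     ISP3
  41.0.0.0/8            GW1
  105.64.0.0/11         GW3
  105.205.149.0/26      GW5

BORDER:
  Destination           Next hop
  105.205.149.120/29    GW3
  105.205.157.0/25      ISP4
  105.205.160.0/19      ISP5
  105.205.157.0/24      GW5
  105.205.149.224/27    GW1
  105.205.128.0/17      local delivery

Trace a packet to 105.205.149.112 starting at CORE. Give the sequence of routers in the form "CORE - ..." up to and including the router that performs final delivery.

At CORE: longest match for 105.205.149.112 is 105.205.128.0/17 -> BORDER
At BORDER: longest match for 105.205.149.112 is 105.205.128.0/17 -> local delivery

CORE - BORDER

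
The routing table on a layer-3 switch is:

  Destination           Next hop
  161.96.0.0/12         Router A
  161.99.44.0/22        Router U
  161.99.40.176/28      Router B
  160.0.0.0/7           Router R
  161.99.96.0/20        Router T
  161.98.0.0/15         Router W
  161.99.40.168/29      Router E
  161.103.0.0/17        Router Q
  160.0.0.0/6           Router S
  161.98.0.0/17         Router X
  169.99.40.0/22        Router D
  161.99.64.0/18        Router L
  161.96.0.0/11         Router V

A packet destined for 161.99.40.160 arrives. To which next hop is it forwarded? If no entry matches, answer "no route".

Routes whose prefix contains 161.99.40.160:
  160.0.0.0/6 (160.0.0.0 - 163.255.255.255) -> Router S
  160.0.0.0/7 (160.0.0.0 - 161.255.255.255) -> Router R
  161.96.0.0/11 (161.96.0.0 - 161.127.255.255) -> Router V
  161.96.0.0/12 (161.96.0.0 - 161.111.255.255) -> Router A
  161.98.0.0/15 (161.98.0.0 - 161.99.255.255) -> Router W
More-specific entries that do NOT match:
  161.99.40.168/29 (161.99.40.168 - 161.99.40.175) does not contain 161.99.40.160
  161.99.40.176/28 (161.99.40.176 - 161.99.40.191) does not contain 161.99.40.160
  161.99.44.0/22 (161.99.44.0 - 161.99.47.255) does not contain 161.99.40.160
  169.99.40.0/22 (169.99.40.0 - 169.99.43.255) does not contain 161.99.40.160
  161.99.96.0/20 (161.99.96.0 - 161.99.111.255) does not contain 161.99.40.160
  161.99.64.0/18 (161.99.64.0 - 161.99.127.255) does not contain 161.99.40.160
  161.103.0.0/17 (161.103.0.0 - 161.103.127.255) does not contain 161.99.40.160
  161.98.0.0/17 (161.98.0.0 - 161.98.127.255) does not contain 161.99.40.160
Longest matching prefix is /15 -> next hop Router W.

Router W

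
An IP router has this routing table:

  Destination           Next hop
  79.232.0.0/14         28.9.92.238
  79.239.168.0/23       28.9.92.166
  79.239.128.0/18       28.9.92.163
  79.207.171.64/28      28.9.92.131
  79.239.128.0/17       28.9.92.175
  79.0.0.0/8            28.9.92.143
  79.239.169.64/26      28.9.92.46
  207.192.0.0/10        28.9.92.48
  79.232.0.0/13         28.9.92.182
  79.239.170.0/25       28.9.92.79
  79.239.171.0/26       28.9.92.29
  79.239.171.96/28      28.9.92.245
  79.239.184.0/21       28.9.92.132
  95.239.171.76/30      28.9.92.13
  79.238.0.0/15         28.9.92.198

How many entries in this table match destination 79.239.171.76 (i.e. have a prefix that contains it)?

5

Prefixes containing 79.239.171.76:
  79.0.0.0/8 (79.0.0.0 - 79.255.255.255)
  79.232.0.0/13 (79.232.0.0 - 79.239.255.255)
  79.238.0.0/15 (79.238.0.0 - 79.239.255.255)
  79.239.128.0/17 (79.239.128.0 - 79.239.255.255)
  79.239.128.0/18 (79.239.128.0 - 79.239.191.255)
Total matching entries: 5.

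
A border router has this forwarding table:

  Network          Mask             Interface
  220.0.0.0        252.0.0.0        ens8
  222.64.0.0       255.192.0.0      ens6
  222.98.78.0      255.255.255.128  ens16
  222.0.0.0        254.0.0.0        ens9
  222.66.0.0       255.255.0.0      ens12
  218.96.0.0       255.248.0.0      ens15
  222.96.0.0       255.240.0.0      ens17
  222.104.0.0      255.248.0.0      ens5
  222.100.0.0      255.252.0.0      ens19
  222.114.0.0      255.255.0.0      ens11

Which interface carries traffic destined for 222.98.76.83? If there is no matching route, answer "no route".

ens17

Routes whose prefix contains 222.98.76.83:
  220.0.0.0/6 (220.0.0.0 - 223.255.255.255) -> ens8
  222.0.0.0/7 (222.0.0.0 - 223.255.255.255) -> ens9
  222.64.0.0/10 (222.64.0.0 - 222.127.255.255) -> ens6
  222.96.0.0/12 (222.96.0.0 - 222.111.255.255) -> ens17
More-specific entries that do NOT match:
  222.98.78.0/25 (222.98.78.0 - 222.98.78.127) does not contain 222.98.76.83
  222.66.0.0/16 (222.66.0.0 - 222.66.255.255) does not contain 222.98.76.83
  222.114.0.0/16 (222.114.0.0 - 222.114.255.255) does not contain 222.98.76.83
  222.100.0.0/14 (222.100.0.0 - 222.103.255.255) does not contain 222.98.76.83
  218.96.0.0/13 (218.96.0.0 - 218.103.255.255) does not contain 222.98.76.83
  222.104.0.0/13 (222.104.0.0 - 222.111.255.255) does not contain 222.98.76.83
Longest matching prefix is /12 -> interface ens17.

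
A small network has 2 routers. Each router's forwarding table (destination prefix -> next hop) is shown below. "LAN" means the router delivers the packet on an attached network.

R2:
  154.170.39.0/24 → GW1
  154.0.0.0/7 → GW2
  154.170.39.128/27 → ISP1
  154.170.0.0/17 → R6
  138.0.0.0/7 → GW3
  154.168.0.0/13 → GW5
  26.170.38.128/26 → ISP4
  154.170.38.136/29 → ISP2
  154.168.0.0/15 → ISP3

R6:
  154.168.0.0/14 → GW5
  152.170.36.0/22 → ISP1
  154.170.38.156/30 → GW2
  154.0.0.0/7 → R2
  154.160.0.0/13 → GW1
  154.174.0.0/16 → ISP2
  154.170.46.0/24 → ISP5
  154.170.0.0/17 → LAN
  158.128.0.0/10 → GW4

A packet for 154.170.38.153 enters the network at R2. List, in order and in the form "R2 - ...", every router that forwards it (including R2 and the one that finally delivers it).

At R2: longest match for 154.170.38.153 is 154.170.0.0/17 -> R6
At R6: longest match for 154.170.38.153 is 154.170.0.0/17 -> LAN

R2 - R6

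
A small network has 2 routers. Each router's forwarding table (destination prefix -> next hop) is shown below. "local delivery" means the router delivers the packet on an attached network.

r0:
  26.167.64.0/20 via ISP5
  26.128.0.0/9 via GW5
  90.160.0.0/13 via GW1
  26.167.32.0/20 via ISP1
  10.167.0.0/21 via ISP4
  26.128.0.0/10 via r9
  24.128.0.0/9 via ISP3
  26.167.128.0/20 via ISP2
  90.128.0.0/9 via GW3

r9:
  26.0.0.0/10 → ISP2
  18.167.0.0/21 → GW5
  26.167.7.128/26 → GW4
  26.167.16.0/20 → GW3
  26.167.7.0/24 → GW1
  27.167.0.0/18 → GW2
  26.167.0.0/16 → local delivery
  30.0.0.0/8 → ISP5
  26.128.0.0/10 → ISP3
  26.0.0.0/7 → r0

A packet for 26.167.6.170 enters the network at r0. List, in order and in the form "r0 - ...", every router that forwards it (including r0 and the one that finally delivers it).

At r0: longest match for 26.167.6.170 is 26.128.0.0/10 -> r9
At r9: longest match for 26.167.6.170 is 26.167.0.0/16 -> local delivery

r0 - r9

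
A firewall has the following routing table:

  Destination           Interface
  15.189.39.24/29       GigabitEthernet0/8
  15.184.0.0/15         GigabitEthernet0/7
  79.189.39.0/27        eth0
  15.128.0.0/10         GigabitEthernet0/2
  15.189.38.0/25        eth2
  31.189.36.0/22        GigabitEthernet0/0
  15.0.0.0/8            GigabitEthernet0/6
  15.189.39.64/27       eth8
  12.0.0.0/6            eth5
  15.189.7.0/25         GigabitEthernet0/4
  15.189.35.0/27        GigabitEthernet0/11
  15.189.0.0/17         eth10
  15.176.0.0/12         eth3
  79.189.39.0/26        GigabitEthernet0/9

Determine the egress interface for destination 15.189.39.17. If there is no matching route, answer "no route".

eth10

Routes whose prefix contains 15.189.39.17:
  12.0.0.0/6 (12.0.0.0 - 15.255.255.255) -> eth5
  15.0.0.0/8 (15.0.0.0 - 15.255.255.255) -> GigabitEthernet0/6
  15.128.0.0/10 (15.128.0.0 - 15.191.255.255) -> GigabitEthernet0/2
  15.176.0.0/12 (15.176.0.0 - 15.191.255.255) -> eth3
  15.189.0.0/17 (15.189.0.0 - 15.189.127.255) -> eth10
More-specific entries that do NOT match:
  15.189.39.24/29 (15.189.39.24 - 15.189.39.31) does not contain 15.189.39.17
  79.189.39.0/27 (79.189.39.0 - 79.189.39.31) does not contain 15.189.39.17
  15.189.39.64/27 (15.189.39.64 - 15.189.39.95) does not contain 15.189.39.17
  15.189.35.0/27 (15.189.35.0 - 15.189.35.31) does not contain 15.189.39.17
  79.189.39.0/26 (79.189.39.0 - 79.189.39.63) does not contain 15.189.39.17
  15.189.38.0/25 (15.189.38.0 - 15.189.38.127) does not contain 15.189.39.17
  15.189.7.0/25 (15.189.7.0 - 15.189.7.127) does not contain 15.189.39.17
  31.189.36.0/22 (31.189.36.0 - 31.189.39.255) does not contain 15.189.39.17
Longest matching prefix is /17 -> interface eth10.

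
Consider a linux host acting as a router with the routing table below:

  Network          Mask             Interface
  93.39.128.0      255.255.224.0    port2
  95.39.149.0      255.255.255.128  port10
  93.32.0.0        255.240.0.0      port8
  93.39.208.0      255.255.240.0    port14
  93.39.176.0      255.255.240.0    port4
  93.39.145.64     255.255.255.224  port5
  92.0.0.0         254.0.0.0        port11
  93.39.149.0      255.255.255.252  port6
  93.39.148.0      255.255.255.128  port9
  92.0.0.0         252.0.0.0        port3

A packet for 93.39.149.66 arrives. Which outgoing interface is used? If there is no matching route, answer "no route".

Routes whose prefix contains 93.39.149.66:
  92.0.0.0/6 (92.0.0.0 - 95.255.255.255) -> port3
  92.0.0.0/7 (92.0.0.0 - 93.255.255.255) -> port11
  93.32.0.0/12 (93.32.0.0 - 93.47.255.255) -> port8
  93.39.128.0/19 (93.39.128.0 - 93.39.159.255) -> port2
More-specific entries that do NOT match:
  93.39.149.0/30 (93.39.149.0 - 93.39.149.3) does not contain 93.39.149.66
  93.39.145.64/27 (93.39.145.64 - 93.39.145.95) does not contain 93.39.149.66
  95.39.149.0/25 (95.39.149.0 - 95.39.149.127) does not contain 93.39.149.66
  93.39.148.0/25 (93.39.148.0 - 93.39.148.127) does not contain 93.39.149.66
  93.39.208.0/20 (93.39.208.0 - 93.39.223.255) does not contain 93.39.149.66
  93.39.176.0/20 (93.39.176.0 - 93.39.191.255) does not contain 93.39.149.66
Longest matching prefix is /19 -> interface port2.

port2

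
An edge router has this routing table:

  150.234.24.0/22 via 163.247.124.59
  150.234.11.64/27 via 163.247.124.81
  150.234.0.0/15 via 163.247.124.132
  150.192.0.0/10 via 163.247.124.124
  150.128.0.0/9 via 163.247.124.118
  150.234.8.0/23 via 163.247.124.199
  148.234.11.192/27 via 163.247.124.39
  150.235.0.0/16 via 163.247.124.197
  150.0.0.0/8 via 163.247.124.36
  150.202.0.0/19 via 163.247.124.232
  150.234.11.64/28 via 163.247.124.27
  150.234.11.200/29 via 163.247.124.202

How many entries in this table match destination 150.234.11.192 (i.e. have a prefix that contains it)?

4

Prefixes containing 150.234.11.192:
  150.0.0.0/8 (150.0.0.0 - 150.255.255.255)
  150.128.0.0/9 (150.128.0.0 - 150.255.255.255)
  150.192.0.0/10 (150.192.0.0 - 150.255.255.255)
  150.234.0.0/15 (150.234.0.0 - 150.235.255.255)
Total matching entries: 4.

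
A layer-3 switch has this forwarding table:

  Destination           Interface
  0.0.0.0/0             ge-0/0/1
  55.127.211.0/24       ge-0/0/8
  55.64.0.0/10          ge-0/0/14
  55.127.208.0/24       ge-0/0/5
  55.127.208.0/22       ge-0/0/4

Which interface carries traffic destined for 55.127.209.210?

ge-0/0/4

Routes whose prefix contains 55.127.209.210:
  0.0.0.0/0 (default, matches everything) -> ge-0/0/1
  55.64.0.0/10 (55.64.0.0 - 55.127.255.255) -> ge-0/0/14
  55.127.208.0/22 (55.127.208.0 - 55.127.211.255) -> ge-0/0/4
More-specific entries that do NOT match:
  55.127.211.0/24 (55.127.211.0 - 55.127.211.255) does not contain 55.127.209.210
  55.127.208.0/24 (55.127.208.0 - 55.127.208.255) does not contain 55.127.209.210
Longest matching prefix is /22 -> interface ge-0/0/4.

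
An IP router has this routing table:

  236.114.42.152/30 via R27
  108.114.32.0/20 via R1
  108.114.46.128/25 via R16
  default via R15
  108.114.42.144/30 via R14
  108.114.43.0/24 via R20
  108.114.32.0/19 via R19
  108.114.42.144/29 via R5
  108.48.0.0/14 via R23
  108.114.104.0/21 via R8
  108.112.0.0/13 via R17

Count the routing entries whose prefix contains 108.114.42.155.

Prefixes containing 108.114.42.155:
  0.0.0.0/0 (default, matches everything)
  108.112.0.0/13 (108.112.0.0 - 108.119.255.255)
  108.114.32.0/19 (108.114.32.0 - 108.114.63.255)
  108.114.32.0/20 (108.114.32.0 - 108.114.47.255)
Total matching entries: 4.

4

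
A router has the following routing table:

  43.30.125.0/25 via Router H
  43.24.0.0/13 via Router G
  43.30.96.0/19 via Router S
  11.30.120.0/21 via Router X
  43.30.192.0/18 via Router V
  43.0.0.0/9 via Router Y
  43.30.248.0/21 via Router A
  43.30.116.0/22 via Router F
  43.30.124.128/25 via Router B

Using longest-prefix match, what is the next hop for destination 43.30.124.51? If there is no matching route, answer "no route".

Routes whose prefix contains 43.30.124.51:
  43.0.0.0/9 (43.0.0.0 - 43.127.255.255) -> Router Y
  43.24.0.0/13 (43.24.0.0 - 43.31.255.255) -> Router G
  43.30.96.0/19 (43.30.96.0 - 43.30.127.255) -> Router S
More-specific entries that do NOT match:
  43.30.125.0/25 (43.30.125.0 - 43.30.125.127) does not contain 43.30.124.51
  43.30.124.128/25 (43.30.124.128 - 43.30.124.255) does not contain 43.30.124.51
  43.30.116.0/22 (43.30.116.0 - 43.30.119.255) does not contain 43.30.124.51
  11.30.120.0/21 (11.30.120.0 - 11.30.127.255) does not contain 43.30.124.51
  43.30.248.0/21 (43.30.248.0 - 43.30.255.255) does not contain 43.30.124.51
Longest matching prefix is /19 -> next hop Router S.

Router S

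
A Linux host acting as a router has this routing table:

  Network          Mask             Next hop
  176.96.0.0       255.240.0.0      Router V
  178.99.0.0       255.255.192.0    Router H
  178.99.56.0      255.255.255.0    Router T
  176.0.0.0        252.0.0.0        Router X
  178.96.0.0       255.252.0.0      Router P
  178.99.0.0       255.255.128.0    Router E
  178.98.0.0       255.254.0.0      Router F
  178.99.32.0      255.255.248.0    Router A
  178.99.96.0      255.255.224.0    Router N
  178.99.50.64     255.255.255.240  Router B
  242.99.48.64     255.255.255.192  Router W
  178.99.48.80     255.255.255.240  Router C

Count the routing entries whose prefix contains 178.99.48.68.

5

Prefixes containing 178.99.48.68:
  176.0.0.0/6 (176.0.0.0 - 179.255.255.255)
  178.96.0.0/14 (178.96.0.0 - 178.99.255.255)
  178.98.0.0/15 (178.98.0.0 - 178.99.255.255)
  178.99.0.0/17 (178.99.0.0 - 178.99.127.255)
  178.99.0.0/18 (178.99.0.0 - 178.99.63.255)
Total matching entries: 5.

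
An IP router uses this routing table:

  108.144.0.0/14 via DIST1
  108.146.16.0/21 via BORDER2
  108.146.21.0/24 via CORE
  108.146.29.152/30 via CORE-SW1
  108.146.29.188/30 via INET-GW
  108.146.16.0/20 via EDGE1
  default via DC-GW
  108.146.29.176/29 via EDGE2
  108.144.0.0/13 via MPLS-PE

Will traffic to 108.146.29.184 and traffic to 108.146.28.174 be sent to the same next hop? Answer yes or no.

108.146.29.184: longest match 108.146.16.0/20 -> EDGE1
108.146.28.174: longest match 108.146.16.0/20 -> EDGE1

yes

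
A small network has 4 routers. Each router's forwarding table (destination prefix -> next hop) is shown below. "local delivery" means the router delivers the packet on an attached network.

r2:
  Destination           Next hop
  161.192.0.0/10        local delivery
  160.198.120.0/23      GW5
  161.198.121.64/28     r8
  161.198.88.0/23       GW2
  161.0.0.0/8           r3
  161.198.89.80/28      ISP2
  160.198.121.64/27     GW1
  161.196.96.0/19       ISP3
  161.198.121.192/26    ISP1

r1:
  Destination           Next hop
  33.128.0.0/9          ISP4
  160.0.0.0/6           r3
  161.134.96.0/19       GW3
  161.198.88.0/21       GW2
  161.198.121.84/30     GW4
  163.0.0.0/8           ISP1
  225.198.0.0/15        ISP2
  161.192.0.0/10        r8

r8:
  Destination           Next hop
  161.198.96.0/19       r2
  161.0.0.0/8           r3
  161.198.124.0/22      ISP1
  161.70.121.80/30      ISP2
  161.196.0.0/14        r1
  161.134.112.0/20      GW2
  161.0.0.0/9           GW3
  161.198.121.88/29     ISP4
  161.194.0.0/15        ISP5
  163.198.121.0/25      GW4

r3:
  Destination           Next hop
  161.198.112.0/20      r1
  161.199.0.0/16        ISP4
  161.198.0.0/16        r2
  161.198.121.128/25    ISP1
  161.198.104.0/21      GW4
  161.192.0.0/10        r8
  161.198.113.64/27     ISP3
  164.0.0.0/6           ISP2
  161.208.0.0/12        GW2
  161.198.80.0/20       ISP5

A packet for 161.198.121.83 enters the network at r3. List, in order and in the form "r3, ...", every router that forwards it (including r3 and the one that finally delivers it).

At r3: longest match for 161.198.121.83 is 161.198.112.0/20 -> r1
At r1: longest match for 161.198.121.83 is 161.192.0.0/10 -> r8
At r8: longest match for 161.198.121.83 is 161.198.96.0/19 -> r2
At r2: longest match for 161.198.121.83 is 161.192.0.0/10 -> local delivery

r3, r1, r8, r2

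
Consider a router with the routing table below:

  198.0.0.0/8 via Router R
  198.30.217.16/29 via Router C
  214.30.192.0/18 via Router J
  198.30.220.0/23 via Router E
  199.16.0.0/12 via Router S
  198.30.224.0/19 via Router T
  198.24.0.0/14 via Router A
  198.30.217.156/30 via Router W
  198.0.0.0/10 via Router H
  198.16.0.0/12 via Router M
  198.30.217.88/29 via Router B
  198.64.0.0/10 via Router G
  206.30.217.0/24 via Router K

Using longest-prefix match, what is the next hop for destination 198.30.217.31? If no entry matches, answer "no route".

Router M

Routes whose prefix contains 198.30.217.31:
  198.0.0.0/8 (198.0.0.0 - 198.255.255.255) -> Router R
  198.0.0.0/10 (198.0.0.0 - 198.63.255.255) -> Router H
  198.16.0.0/12 (198.16.0.0 - 198.31.255.255) -> Router M
More-specific entries that do NOT match:
  198.30.217.156/30 (198.30.217.156 - 198.30.217.159) does not contain 198.30.217.31
  198.30.217.16/29 (198.30.217.16 - 198.30.217.23) does not contain 198.30.217.31
  198.30.217.88/29 (198.30.217.88 - 198.30.217.95) does not contain 198.30.217.31
  206.30.217.0/24 (206.30.217.0 - 206.30.217.255) does not contain 198.30.217.31
  198.30.220.0/23 (198.30.220.0 - 198.30.221.255) does not contain 198.30.217.31
  198.30.224.0/19 (198.30.224.0 - 198.30.255.255) does not contain 198.30.217.31
  214.30.192.0/18 (214.30.192.0 - 214.30.255.255) does not contain 198.30.217.31
  198.24.0.0/14 (198.24.0.0 - 198.27.255.255) does not contain 198.30.217.31
Longest matching prefix is /12 -> next hop Router M.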